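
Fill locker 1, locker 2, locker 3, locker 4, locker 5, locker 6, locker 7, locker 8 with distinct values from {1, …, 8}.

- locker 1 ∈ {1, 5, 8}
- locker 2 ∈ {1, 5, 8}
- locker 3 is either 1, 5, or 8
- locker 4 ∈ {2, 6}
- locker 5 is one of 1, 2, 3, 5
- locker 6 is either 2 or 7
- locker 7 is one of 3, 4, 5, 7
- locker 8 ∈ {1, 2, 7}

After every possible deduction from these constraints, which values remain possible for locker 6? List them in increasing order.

2, 7

Among the 8 variables, 4 fits only locker 7 (and all 8 values in {1, 2, 3, 4, 5, 6, 7, 8} must be used), so locker 7 = 4.
Among the 7 still-open variables, 3 fits only locker 5 (and all 7 values in {1, 2, 3, 5, 6, 7, 8} must be used), so locker 5 = 3.
The 6 still-open variables together cover exactly {1, 2, 5, 6, 7, 8} — 6 values for 6 variables — and 6 appears only in locker 4's list, so locker 4 = 6.
The 3 variables locker 1, locker 2, locker 3 are confined to {1, 5, 8}, which locks those values in; drop them from locker 8.
No further eliminations apply; locker 6 can still be any of 2, 7.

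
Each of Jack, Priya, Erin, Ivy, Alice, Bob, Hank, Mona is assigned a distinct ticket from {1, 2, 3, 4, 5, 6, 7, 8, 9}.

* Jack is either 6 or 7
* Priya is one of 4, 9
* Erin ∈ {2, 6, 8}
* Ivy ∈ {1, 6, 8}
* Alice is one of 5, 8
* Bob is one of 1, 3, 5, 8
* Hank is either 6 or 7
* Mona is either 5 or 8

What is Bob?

3

Jack and Hank between them cover only {6, 7} — a naked pair. Remove those values from Erin, Ivy.
The 2 variables Alice and Mona are confined to {5, 8}, which locks those values in; drop them from Erin, Ivy, Bob.
That leaves Erin = 2.
Ivy must be 1 (only option left). Remove 1 from Bob.
So Bob = 3.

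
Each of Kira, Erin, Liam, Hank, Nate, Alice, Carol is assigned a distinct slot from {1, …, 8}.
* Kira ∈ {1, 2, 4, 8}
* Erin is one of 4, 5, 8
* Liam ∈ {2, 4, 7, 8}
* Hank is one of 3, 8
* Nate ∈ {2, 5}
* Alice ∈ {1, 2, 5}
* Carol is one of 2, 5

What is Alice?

1

Among the 7 variables, 3 fits only Hank (and all 7 values in {1, 2, 3, 4, 5, 7, 8} must be used), so Hank = 3.
Among the 6 still-open variables, 7 fits only Liam (and all 6 values in {1, 2, 4, 5, 7, 8} must be used), so Liam = 7.
The 2 variables Nate and Carol are confined to {2, 5}, which locks those values in; drop them from Kira, Erin, Alice.
So Alice = 1.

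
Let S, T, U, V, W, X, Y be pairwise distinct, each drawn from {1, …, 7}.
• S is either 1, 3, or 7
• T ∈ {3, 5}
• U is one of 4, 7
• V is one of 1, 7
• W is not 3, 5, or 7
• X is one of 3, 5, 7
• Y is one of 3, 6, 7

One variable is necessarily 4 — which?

U

The 7 variables draw from only 7 values {1, 2, 3, 4, 5, 6, 7}, so each is used; only W can be 2, hence W = 2.
The 6 still-open variables draw from only 6 values {1, 3, 4, 5, 6, 7}, so each is used; only U can be 4, hence U = 4.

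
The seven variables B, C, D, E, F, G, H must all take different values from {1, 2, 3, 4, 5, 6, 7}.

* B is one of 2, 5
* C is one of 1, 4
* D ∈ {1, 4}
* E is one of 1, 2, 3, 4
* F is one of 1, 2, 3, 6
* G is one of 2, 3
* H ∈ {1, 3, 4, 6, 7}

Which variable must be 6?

F

Among the 7 variables, 5 fits only B (and all 7 values in {1, 2, 3, 4, 5, 6, 7} must be used), so B = 5.
The 6 still-open variables draw from only 6 values {1, 2, 3, 4, 6, 7}, so each is used; only H can be 7, hence H = 7.
Among the 5 still-open variables, 6 fits only F (and all 5 values in {1, 2, 3, 4, 6} must be used), so F = 6.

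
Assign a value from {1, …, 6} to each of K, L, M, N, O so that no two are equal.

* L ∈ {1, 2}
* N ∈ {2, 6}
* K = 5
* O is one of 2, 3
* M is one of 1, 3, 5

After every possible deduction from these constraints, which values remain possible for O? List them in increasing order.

2, 3

K's domain is down to {5}, so K = 5. Remove 5 from M.
The 4 still-open variables draw from only 4 values {1, 2, 3, 6}, so each is used; only N can be 6, hence N = 6.
No further eliminations apply; O can still be any of 2, 3.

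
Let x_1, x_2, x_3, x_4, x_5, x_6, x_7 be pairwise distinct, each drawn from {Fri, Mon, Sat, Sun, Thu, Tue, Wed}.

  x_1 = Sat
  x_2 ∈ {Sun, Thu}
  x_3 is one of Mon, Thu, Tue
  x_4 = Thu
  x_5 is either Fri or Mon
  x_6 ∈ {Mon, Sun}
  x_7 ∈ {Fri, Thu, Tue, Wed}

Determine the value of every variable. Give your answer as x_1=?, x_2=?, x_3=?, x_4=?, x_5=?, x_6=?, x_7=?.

x_1 has just one choice, so x_1 = Sat.
x_4's domain is down to {Thu}, so x_4 = Thu. Remove Thu from x_2, x_3, x_7.
x_2's domain is down to {Sun}, so x_2 = Sun. So x_6 can't be Sun.
x_6's domain is down to {Mon}, so x_6 = Mon. So x_3, x_5 can't be Mon.
That leaves x_3 = Tue. So x_7 can't be Tue.
x_5 must be Fri (only option left). Remove Fri from x_7.
x_7 has just one choice, so x_7 = Wed.

x_1=Sat, x_2=Sun, x_3=Tue, x_4=Thu, x_5=Fri, x_6=Mon, x_7=Wed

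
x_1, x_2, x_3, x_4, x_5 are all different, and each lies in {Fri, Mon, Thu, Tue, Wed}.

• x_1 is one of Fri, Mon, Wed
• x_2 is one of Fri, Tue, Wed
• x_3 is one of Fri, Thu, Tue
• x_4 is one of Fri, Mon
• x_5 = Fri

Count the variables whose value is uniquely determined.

5

x_5 has just one choice, so x_5 = Fri. Strike Fri from x_1, x_2, x_3, x_4.
x_4's domain is down to {Mon}, so x_4 = Mon. Strike Mon from x_1.
x_1's domain is down to {Wed}, so x_1 = Wed. Strike Wed from x_2.
x_2 has just one choice, so x_2 = Tue. So x_3 can't be Tue.
That leaves x_3 = Thu.
Every variable is fixed: x_1=Wed, x_2=Tue, x_3=Thu, x_4=Mon, x_5=Fri. That makes 5.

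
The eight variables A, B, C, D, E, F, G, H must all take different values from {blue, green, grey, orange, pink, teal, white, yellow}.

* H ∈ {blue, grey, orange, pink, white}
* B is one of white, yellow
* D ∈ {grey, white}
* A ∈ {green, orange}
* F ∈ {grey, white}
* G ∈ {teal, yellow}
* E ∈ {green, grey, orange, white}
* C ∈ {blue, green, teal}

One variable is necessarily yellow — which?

Among the 8 variables, pink fits only H (and all 8 values in {blue, green, grey, orange, pink, teal, white, yellow} must be used), so H = pink.
The 7 still-open variables draw from only 7 values {blue, green, grey, orange, teal, white, yellow}, so each is used; only C can be blue, hence C = blue.
The 6 still-open variables draw from only 6 values {green, grey, orange, teal, white, yellow}, so each is used; only G can be teal, hence G = teal.
The 5 still-open variables draw from only 5 values {green, grey, orange, white, yellow}, so each is used; only B can be yellow, hence B = yellow.

B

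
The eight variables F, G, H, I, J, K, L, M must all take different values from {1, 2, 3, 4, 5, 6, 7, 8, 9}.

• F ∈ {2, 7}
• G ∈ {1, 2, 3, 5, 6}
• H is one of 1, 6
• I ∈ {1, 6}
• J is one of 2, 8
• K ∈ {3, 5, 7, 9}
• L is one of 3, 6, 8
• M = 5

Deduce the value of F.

M's domain is down to {5}, so M = 5. Eliminate 5 elsewhere: G, K.
Among the 7 still-open variables, 9 fits only K (and all 7 values in {1, 2, 3, 6, 7, 8, 9} must be used), so K = 9.
The 6 still-open variables draw from only 6 values {1, 2, 3, 6, 7, 8}, so each is used; only F can be 7, hence F = 7.

7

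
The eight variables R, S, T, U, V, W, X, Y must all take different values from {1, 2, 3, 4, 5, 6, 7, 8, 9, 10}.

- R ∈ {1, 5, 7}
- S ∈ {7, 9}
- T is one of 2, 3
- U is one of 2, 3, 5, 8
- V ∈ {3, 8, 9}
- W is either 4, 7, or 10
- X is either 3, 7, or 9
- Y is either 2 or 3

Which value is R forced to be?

1

T and Y share exactly the 2 values {2, 3}; by pigeonhole those values go to them, so strike 2, 3 from U, V, X.
The 2 variables S and X are confined to {7, 9}, which locks those values in; drop them from R, V, W.
V has just one choice, so V = 8. Eliminate 8 elsewhere: U.
U must be 5 (only option left). Strike 5 from R.
So R = 1.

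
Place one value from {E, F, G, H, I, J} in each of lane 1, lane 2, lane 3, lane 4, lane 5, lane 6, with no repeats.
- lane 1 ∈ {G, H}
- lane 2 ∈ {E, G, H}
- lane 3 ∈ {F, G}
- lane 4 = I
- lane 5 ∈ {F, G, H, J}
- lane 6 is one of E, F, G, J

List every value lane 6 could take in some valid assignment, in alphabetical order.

E, F, G, J

lane 4 has just one choice, so lane 4 = I.
No further eliminations apply; lane 6 can still be any of E, F, G, J.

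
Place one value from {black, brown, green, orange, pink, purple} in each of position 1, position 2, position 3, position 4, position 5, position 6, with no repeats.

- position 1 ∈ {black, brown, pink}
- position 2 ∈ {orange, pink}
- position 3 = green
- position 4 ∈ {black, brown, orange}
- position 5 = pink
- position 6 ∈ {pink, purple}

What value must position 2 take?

orange

position 3 has just one choice, so position 3 = green.
position 5 has just one choice, so position 5 = pink. Remove pink from position 1, position 2, position 6.
So position 2 = orange.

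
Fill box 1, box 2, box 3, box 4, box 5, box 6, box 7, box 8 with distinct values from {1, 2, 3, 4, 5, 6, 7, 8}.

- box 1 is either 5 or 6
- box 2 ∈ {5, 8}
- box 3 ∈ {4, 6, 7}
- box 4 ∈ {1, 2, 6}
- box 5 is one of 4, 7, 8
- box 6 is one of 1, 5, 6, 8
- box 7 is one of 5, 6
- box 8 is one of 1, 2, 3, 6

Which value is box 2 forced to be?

8

Among the 8 variables, 3 fits only box 8 (and all 8 values in {1, 2, 3, 4, 5, 6, 7, 8} must be used), so box 8 = 3.
Among the 7 still-open variables, 2 fits only box 4 (and all 7 values in {1, 2, 4, 5, 6, 7, 8} must be used), so box 4 = 2.
The 6 still-open variables together cover exactly {1, 4, 5, 6, 7, 8} — 6 values for 6 variables — and 1 appears only in box 6's list, so box 6 = 1.
box 1 and box 7 share exactly the 2 values {5, 6}; by pigeonhole those values go to them, so strike 5, 6 from box 2, box 3.
So box 2 = 8.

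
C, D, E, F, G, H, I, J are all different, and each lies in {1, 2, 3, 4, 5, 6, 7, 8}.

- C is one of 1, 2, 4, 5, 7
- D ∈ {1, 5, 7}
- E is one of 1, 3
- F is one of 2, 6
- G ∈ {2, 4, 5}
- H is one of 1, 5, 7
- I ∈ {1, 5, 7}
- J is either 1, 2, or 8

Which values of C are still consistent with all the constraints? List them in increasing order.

The 8 variables together cover exactly {1, 2, 3, 4, 5, 6, 7, 8} — 8 values for 8 variables — and 3 appears only in E's list, so E = 3.
Among the 7 still-open variables, 6 fits only F (and all 7 values in {1, 2, 4, 5, 6, 7, 8} must be used), so F = 6.
Among the 6 still-open variables, 8 fits only J (and all 6 values in {1, 2, 4, 5, 7, 8} must be used), so J = 8.
D, H, I share exactly the 3 values {1, 5, 7}; by pigeonhole those values go to them, so strike 1, 5, 7 from C, G.
No further eliminations apply; C can still be any of 2, 4.

2, 4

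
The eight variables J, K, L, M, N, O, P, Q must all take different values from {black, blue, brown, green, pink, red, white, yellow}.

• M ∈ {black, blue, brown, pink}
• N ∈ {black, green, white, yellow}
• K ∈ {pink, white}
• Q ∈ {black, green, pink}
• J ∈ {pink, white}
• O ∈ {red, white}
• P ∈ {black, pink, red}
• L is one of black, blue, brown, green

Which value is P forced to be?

Among the 8 variables, yellow fits only N (and all 8 values in {black, blue, brown, green, pink, red, white, yellow} must be used), so N = yellow.
J and K share exactly the 2 values {pink, white}; by pigeonhole those values go to them, so strike pink, white from M, O, P, Q.
That leaves O = red. So P can't be red.
So P = black.

black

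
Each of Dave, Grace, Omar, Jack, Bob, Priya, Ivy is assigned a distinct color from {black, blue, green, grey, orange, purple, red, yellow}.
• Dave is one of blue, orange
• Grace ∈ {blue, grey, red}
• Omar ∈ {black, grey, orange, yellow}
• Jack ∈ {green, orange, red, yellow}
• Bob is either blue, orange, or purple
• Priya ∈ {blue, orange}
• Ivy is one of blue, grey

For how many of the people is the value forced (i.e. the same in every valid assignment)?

3

Dave and Priya between them cover only {blue, orange} — a naked pair. Remove those values from Grace, Omar, Jack, Bob, Ivy.
Bob has just one choice, so Bob = purple.
Ivy's domain is down to {grey}, so Ivy = grey. Remove grey from Grace, Omar.
Grace has just one choice, so Grace = red. Strike red from Jack.
Determined: Grace=red, Bob=purple, Ivy=grey. The other people each still have more than one consistent value. That makes 3.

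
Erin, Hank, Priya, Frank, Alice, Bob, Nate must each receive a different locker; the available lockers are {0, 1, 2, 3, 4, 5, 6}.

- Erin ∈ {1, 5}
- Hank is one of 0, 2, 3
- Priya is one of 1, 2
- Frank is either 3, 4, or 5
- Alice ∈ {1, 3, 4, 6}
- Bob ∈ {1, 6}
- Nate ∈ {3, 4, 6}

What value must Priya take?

The 7 variables draw from only 7 values {0, 1, 2, 3, 4, 5, 6}, so each is used; only Hank can be 0, hence Hank = 0.
Among the 6 still-open variables, 2 fits only Priya (and all 6 values in {1, 2, 3, 4, 5, 6} must be used), so Priya = 2.

2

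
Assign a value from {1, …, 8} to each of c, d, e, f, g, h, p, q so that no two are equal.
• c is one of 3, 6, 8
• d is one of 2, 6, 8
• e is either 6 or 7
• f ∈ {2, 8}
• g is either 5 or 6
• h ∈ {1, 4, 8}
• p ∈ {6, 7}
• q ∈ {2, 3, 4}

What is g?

Among the 8 variables, 1 fits only h (and all 8 values in {1, 2, 3, 4, 5, 6, 7, 8} must be used), so h = 1.
The 7 still-open variables together cover exactly {2, 3, 4, 5, 6, 7, 8} — 7 values for 7 variables — and 4 appears only in q's list, so q = 4.
The 6 still-open variables draw from only 6 values {2, 3, 5, 6, 7, 8}, so each is used; only c can be 3, hence c = 3.
The 5 still-open variables together cover exactly {2, 5, 6, 7, 8} — 5 values for 5 variables — and 5 appears only in g's list, so g = 5.

5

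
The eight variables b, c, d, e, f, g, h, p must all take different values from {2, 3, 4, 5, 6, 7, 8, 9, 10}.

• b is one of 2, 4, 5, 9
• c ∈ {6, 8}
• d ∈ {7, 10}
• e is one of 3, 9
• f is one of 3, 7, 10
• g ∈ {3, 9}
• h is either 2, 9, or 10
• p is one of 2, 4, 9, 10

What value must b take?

The 2 variables e and g are confined to {3, 9}, which locks those values in; drop them from b, f, h, p.
d and f between them cover only {7, 10} — a naked pair. Remove those values from h, p.
That leaves h = 2. Remove 2 from b, p.
p must be 4 (only option left). So b can't be 4.
So b = 5.

5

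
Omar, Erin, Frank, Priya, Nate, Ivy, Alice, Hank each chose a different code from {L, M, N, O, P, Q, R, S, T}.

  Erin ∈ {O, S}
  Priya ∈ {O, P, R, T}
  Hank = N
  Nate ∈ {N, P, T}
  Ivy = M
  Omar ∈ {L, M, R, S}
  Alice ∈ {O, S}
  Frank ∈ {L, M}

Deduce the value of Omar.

R

Ivy's domain is down to {M}, so Ivy = M. Remove M from Omar, Frank.
Hank's domain is down to {N}, so Hank = N. Strike N from Nate.
That leaves Frank = L. Eliminate L elsewhere: Omar.
Erin and Alice share exactly the 2 values {O, S}; by pigeonhole those values go to them, so strike O, S from Omar, Priya.
So Omar = R.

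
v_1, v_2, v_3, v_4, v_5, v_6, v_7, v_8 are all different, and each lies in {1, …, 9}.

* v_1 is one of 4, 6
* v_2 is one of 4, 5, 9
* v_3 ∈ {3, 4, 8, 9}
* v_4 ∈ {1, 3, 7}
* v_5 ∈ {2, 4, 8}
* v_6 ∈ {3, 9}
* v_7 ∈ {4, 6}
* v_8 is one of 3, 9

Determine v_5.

2

The 2 variables v_1 and v_7 are confined to {4, 6}, which locks those values in; drop them from v_2, v_3, v_5.
The 2 variables v_6 and v_8 are confined to {3, 9}, which locks those values in; drop them from v_2, v_3, v_4.
v_2 must be 5 (only option left).
That leaves v_3 = 8. Eliminate 8 elsewhere: v_5.
So v_5 = 2.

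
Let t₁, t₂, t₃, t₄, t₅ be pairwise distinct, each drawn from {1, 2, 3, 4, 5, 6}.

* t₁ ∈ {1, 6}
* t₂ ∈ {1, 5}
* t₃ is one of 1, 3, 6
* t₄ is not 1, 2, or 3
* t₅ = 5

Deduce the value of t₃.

3

t₅ must be 5 (only option left). Eliminate 5 elsewhere: t₂, t₄.
t₂ must be 1 (only option left). Remove 1 from t₁, t₃.
t₁'s domain is down to {6}, so t₁ = 6. So t₃, t₄ can't be 6.
So t₃ = 3.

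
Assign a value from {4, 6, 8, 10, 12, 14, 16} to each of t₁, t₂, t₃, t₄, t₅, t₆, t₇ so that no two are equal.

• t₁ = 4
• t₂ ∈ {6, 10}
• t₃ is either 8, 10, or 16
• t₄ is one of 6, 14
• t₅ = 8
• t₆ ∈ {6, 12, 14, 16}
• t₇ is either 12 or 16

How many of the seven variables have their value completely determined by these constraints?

2

t₁ must be 4 (only option left).
That leaves t₅ = 8. Strike 8 from t₃.
Determined: t₁=4, t₅=8. The other variables each still have more than one consistent value. That makes 2.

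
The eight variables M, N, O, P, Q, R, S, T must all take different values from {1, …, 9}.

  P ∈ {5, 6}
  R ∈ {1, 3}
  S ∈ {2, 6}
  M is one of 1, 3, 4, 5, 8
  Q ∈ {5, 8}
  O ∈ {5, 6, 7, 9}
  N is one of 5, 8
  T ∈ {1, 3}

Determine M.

N and Q share exactly the 2 values {5, 8}; by pigeonhole those values go to them, so strike 5, 8 from M, O, P.
P has just one choice, so P = 6. So O, S can't be 6.
S must be 2 (only option left).
R and T between them cover only {1, 3} — a naked pair. Remove those values from M.
So M = 4.

4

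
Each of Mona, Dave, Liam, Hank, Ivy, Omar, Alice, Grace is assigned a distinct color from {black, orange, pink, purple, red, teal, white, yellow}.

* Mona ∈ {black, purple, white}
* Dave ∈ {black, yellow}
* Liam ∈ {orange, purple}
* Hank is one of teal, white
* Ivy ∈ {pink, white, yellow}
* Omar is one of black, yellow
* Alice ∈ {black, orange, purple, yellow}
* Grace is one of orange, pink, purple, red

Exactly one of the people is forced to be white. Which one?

Among the 8 variables, red fits only Grace (and all 8 values in {black, orange, pink, purple, red, teal, white, yellow} must be used), so Grace = red.
The 7 still-open variables together cover exactly {black, orange, pink, purple, teal, white, yellow} — 7 values for 7 variables — and pink appears only in Ivy's list, so Ivy = pink.
Among the 6 still-open variables, teal fits only Hank (and all 6 values in {black, orange, purple, teal, white, yellow} must be used), so Hank = teal.
The 5 still-open variables draw from only 5 values {black, orange, purple, white, yellow}, so each is used; only Mona can be white, hence Mona = white.

Mona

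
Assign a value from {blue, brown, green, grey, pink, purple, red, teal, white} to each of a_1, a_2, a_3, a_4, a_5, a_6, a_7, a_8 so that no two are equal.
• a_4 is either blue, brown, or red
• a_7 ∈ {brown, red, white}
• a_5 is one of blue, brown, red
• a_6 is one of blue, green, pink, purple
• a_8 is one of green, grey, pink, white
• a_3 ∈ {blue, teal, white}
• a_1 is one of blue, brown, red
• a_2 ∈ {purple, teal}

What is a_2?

purple

a_1, a_4, a_5 between them cover only {blue, brown, red} — a naked triple. Remove those values from a_3, a_6, a_7.
a_7's domain is down to {white}, so a_7 = white. Strike white from a_3, a_8.
That leaves a_3 = teal. Strike teal from a_2.
So a_2 = purple.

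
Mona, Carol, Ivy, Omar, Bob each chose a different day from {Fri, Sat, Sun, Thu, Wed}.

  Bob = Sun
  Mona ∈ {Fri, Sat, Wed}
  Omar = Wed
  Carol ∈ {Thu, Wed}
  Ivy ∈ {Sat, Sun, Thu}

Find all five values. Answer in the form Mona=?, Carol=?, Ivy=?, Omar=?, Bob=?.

Mona=Fri, Carol=Thu, Ivy=Sat, Omar=Wed, Bob=Sun

Omar's domain is down to {Wed}, so Omar = Wed. Eliminate Wed elsewhere: Mona, Carol.
Bob's domain is down to {Sun}, so Bob = Sun. Strike Sun from Ivy.
Carol must be Thu (only option left). Strike Thu from Ivy.
Ivy must be Sat (only option left). Remove Sat from Mona.
Mona's domain is down to {Fri}, so Mona = Fri.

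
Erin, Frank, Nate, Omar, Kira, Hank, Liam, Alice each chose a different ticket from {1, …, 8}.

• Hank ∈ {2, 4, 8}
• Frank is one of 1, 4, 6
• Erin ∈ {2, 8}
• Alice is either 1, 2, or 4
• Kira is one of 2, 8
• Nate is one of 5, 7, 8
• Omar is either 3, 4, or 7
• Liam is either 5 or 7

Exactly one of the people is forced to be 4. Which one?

Among the 8 variables, 3 fits only Omar (and all 8 values in {1, 2, 3, 4, 5, 6, 7, 8} must be used), so Omar = 3.
Among the 7 still-open variables, 6 fits only Frank (and all 7 values in {1, 2, 4, 5, 6, 7, 8} must be used), so Frank = 6.
The 6 still-open variables together cover exactly {1, 2, 4, 5, 7, 8} — 6 values for 6 variables — and 1 appears only in Alice's list, so Alice = 1.
Among the 5 still-open variables, 4 fits only Hank (and all 5 values in {2, 4, 5, 7, 8} must be used), so Hank = 4.

Hank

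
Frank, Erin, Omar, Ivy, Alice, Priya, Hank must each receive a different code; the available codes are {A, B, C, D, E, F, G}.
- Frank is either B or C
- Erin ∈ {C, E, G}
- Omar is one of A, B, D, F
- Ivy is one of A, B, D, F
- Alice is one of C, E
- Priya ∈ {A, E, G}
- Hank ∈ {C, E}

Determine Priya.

A

Alice and Hank between them cover only {C, E} — a naked pair. Remove those values from Frank, Erin, Priya.
That leaves Frank = B. Eliminate B elsewhere: Omar, Ivy.
Erin's domain is down to {G}, so Erin = G. Strike G from Priya.
So Priya = A.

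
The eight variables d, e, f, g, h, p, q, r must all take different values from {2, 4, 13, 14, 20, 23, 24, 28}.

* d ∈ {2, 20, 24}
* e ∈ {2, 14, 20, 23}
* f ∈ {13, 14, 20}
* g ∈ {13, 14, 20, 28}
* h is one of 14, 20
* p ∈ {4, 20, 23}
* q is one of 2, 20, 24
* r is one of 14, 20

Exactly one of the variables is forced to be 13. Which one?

f

Among the 8 variables, 4 fits only p (and all 8 values in {2, 4, 13, 14, 20, 23, 24, 28} must be used), so p = 4.
The 7 still-open variables draw from only 7 values {2, 13, 14, 20, 23, 24, 28}, so each is used; only e can be 23, hence e = 23.
The 6 still-open variables together cover exactly {2, 13, 14, 20, 24, 28} — 6 values for 6 variables — and 28 appears only in g's list, so g = 28.
The 5 still-open variables together cover exactly {2, 13, 14, 20, 24} — 5 values for 5 variables — and 13 appears only in f's list, so f = 13.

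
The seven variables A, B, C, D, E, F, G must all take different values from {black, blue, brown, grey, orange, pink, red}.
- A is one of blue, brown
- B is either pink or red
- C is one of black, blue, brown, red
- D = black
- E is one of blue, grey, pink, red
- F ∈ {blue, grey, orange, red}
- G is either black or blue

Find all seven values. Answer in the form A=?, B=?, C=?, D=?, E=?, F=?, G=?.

D's domain is down to {black}, so D = black. Remove black from C, G.
G must be blue (only option left). So A, C, E, F can't be blue.
A's domain is down to {brown}, so A = brown. So C can't be brown.
C has just one choice, so C = red. So B, E, F can't be red.
B has just one choice, so B = pink. Remove pink from E.
E has just one choice, so E = grey. Strike grey from F.
That leaves F = orange.

A=brown, B=pink, C=red, D=black, E=grey, F=orange, G=blue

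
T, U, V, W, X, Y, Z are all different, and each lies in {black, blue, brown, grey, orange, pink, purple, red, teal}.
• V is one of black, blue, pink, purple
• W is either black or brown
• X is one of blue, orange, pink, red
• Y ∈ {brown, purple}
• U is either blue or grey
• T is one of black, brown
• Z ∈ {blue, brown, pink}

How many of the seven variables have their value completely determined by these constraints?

2

T and W between them cover only {black, brown} — a naked pair. Remove those values from V, Y, Z.
That leaves Y = purple. Eliminate purple elsewhere: V.
V and Z share exactly the 2 values {blue, pink}; by pigeonhole those values go to them, so strike blue, pink from U, X.
That leaves U = grey.
Determined: U=grey, Y=purple. The other variables each still have more than one consistent value. That makes 2.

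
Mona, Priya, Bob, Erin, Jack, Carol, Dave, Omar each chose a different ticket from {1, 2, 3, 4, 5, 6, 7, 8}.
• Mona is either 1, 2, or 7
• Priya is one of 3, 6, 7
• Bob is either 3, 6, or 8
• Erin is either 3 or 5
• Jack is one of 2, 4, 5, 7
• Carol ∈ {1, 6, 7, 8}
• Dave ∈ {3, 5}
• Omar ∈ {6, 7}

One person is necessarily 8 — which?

Bob

The 8 variables together cover exactly {1, 2, 3, 4, 5, 6, 7, 8} — 8 values for 8 variables — and 4 appears only in Jack's list, so Jack = 4.
The 7 still-open variables draw from only 7 values {1, 2, 3, 5, 6, 7, 8}, so each is used; only Mona can be 2, hence Mona = 2.
Among the 6 still-open variables, 1 fits only Carol (and all 6 values in {1, 3, 5, 6, 7, 8} must be used), so Carol = 1.
Among the 5 still-open variables, 8 fits only Bob (and all 5 values in {3, 5, 6, 7, 8} must be used), so Bob = 8.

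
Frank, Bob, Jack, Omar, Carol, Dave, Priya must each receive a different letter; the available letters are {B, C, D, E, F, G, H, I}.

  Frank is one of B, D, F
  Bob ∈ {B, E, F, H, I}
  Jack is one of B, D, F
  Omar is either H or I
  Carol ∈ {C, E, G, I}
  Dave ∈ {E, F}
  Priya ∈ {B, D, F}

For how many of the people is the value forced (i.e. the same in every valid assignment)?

Frank, Jack, Priya share exactly the 3 values {B, D, F}; by pigeonhole those values go to them, so strike B, D, F from Bob, Dave.
Dave has just one choice, so Dave = E. Remove E from Bob, Carol.
Bob and Omar share exactly the 2 values {H, I}; by pigeonhole those values go to them, so strike H, I from Carol.
Determined: Dave=E. The other people each still have more than one consistent value. That makes 1.

1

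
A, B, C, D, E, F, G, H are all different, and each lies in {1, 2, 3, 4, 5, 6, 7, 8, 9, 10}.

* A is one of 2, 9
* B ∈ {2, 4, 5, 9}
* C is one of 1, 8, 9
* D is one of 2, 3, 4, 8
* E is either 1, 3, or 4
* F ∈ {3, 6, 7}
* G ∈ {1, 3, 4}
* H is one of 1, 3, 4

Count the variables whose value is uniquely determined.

The 3 variables E, G, H are confined to {1, 3, 4}, which locks those values in; drop them from B, C, D, F.
The 3 variables A, C, D are confined to {2, 8, 9}, which locks those values in; drop them from B.
B has just one choice, so B = 5.
Determined: B=5. The other variables each still have more than one consistent value. That makes 1.

1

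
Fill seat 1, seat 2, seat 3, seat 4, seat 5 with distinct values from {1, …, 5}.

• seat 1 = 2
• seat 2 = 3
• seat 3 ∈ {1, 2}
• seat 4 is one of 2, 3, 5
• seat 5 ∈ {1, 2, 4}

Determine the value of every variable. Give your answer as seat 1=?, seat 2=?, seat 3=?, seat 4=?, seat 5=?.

seat 1=2, seat 2=3, seat 3=1, seat 4=5, seat 5=4

seat 1 must be 2 (only option left). Remove 2 from seat 3, seat 4, seat 5.
seat 2 must be 3 (only option left). Eliminate 3 elsewhere: seat 4.
seat 3's domain is down to {1}, so seat 3 = 1. So seat 5 can't be 1.
seat 4's domain is down to {5}, so seat 4 = 5.
seat 5 has just one choice, so seat 5 = 4.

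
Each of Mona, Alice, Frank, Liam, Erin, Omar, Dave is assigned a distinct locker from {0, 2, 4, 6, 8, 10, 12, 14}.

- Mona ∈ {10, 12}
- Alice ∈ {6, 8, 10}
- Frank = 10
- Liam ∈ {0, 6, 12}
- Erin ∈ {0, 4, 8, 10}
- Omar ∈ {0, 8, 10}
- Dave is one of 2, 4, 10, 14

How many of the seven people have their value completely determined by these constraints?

Frank must be 10 (only option left). Eliminate 10 elsewhere: Mona, Alice, Erin, Omar, Dave.
That leaves Mona = 12. Remove 12 from Liam.
Alice, Liam, Omar share exactly the 3 values {0, 6, 8}; by pigeonhole those values go to them, so strike 0, 6, 8 from Erin.
Erin's domain is down to {4}, so Erin = 4. Remove 4 from Dave.
Determined: Mona=12, Frank=10, Erin=4. The other people each still have more than one consistent value. That makes 3.

3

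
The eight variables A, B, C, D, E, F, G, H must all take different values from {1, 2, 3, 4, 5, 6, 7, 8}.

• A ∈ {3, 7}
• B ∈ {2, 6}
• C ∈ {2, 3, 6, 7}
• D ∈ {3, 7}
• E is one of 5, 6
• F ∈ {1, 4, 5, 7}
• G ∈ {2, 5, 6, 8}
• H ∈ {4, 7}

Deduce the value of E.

5

Among the 8 variables, 1 fits only F (and all 8 values in {1, 2, 3, 4, 5, 6, 7, 8} must be used), so F = 1.
Among the 7 still-open variables, 4 fits only H (and all 7 values in {2, 3, 4, 5, 6, 7, 8} must be used), so H = 4.
Among the 6 still-open variables, 8 fits only G (and all 6 values in {2, 3, 5, 6, 7, 8} must be used), so G = 8.
Among the 5 still-open variables, 5 fits only E (and all 5 values in {2, 3, 5, 6, 7} must be used), so E = 5.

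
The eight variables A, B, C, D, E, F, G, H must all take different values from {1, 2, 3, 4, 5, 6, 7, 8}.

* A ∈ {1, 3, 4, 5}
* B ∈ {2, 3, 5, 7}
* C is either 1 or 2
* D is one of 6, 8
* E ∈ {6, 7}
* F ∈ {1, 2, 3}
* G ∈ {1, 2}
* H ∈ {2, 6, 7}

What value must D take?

8

The 8 variables together cover exactly {1, 2, 3, 4, 5, 6, 7, 8} — 8 values for 8 variables — and 4 appears only in A's list, so A = 4.
The 7 still-open variables together cover exactly {1, 2, 3, 5, 6, 7, 8} — 7 values for 7 variables — and 5 appears only in B's list, so B = 5.
Among the 6 still-open variables, 3 fits only F (and all 6 values in {1, 2, 3, 6, 7, 8} must be used), so F = 3.
Among the 5 still-open variables, 8 fits only D (and all 5 values in {1, 2, 6, 7, 8} must be used), so D = 8.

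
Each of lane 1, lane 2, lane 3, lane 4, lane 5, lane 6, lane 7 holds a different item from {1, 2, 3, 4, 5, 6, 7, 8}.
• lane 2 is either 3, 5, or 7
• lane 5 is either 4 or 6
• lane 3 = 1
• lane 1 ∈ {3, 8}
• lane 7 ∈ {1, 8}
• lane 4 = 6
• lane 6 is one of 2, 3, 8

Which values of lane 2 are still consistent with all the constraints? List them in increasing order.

5, 7

lane 3 must be 1 (only option left). Remove 1 from lane 7.
lane 4's domain is down to {6}, so lane 4 = 6. So lane 5 can't be 6.
lane 5's domain is down to {4}, so lane 5 = 4.
That leaves lane 7 = 8. So lane 1, lane 6 can't be 8.
That leaves lane 1 = 3. So lane 2, lane 6 can't be 3.
lane 6's domain is down to {2}, so lane 6 = 2.
No further eliminations apply; lane 2 can still be any of 5, 7.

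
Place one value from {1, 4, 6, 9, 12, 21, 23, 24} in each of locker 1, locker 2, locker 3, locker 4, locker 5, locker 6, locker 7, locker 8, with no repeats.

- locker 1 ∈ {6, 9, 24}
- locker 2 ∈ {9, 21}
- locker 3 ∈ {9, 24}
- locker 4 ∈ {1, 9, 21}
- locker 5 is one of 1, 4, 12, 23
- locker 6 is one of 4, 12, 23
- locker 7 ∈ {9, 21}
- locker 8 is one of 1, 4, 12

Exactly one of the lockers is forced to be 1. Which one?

locker 4

Among the 8 variables, 6 fits only locker 1 (and all 8 values in {1, 4, 6, 9, 12, 21, 23, 24} must be used), so locker 1 = 6.
Among the 7 still-open variables, 24 fits only locker 3 (and all 7 values in {1, 4, 9, 12, 21, 23, 24} must be used), so locker 3 = 24.
locker 2 and locker 7 share exactly the 2 values {9, 21}; by pigeonhole those values go to them, so strike 9, 21 from locker 4.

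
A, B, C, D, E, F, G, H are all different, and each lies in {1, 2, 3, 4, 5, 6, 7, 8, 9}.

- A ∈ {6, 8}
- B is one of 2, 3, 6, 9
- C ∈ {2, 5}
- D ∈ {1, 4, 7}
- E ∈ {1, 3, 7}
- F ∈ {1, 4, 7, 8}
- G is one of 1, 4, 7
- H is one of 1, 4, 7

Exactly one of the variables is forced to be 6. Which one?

A

D, G, H between them cover only {1, 4, 7} — a naked triple. Remove those values from E, F.
E must be 3 (only option left). Remove 3 from B.
F has just one choice, so F = 8. Eliminate 8 elsewhere: A.
So 6 goes to A.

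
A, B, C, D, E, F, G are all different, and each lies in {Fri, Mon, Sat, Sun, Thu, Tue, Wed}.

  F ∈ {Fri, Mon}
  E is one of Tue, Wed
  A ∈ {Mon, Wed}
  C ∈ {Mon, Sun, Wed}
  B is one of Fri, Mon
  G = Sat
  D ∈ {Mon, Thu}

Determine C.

Sun

G's domain is down to {Sat}, so G = Sat.
Among the 6 still-open variables, Sun fits only C (and all 6 values in {Fri, Mon, Sun, Thu, Tue, Wed} must be used), so C = Sun.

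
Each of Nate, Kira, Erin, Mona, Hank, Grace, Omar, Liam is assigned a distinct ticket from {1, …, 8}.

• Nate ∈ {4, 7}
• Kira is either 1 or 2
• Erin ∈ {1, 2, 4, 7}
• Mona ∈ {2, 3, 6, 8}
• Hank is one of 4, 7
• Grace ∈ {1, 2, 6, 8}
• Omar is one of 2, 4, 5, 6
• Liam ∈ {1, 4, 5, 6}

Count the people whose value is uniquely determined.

2

The 8 variables together cover exactly {1, 2, 3, 4, 5, 6, 7, 8} — 8 values for 8 variables — and 3 appears only in Mona's list, so Mona = 3.
The 7 still-open variables together cover exactly {1, 2, 4, 5, 6, 7, 8} — 7 values for 7 variables — and 8 appears only in Grace's list, so Grace = 8.
Nate and Hank share exactly the 2 values {4, 7}; by pigeonhole those values go to them, so strike 4, 7 from Erin, Omar, Liam.
The 2 variables Kira and Erin are confined to {1, 2}, which locks those values in; drop them from Omar, Liam.
Determined: Mona=3, Grace=8. The other people each still have more than one consistent value. That makes 2.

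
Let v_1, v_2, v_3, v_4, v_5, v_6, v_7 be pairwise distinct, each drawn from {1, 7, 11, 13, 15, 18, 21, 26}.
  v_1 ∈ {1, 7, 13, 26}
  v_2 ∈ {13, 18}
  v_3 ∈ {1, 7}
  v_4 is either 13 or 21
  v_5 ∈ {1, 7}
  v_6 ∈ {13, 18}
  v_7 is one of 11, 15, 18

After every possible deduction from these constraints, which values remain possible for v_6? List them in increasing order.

v_2 and v_6 share exactly the 2 values {13, 18}; by pigeonhole those values go to them, so strike 13, 18 from v_1, v_4, v_7.
v_4's domain is down to {21}, so v_4 = 21.
v_3 and v_5 share exactly the 2 values {1, 7}; by pigeonhole those values go to them, so strike 1, 7 from v_1.
v_1 must be 26 (only option left).
No further eliminations apply; v_6 can still be any of 13, 18.

13, 18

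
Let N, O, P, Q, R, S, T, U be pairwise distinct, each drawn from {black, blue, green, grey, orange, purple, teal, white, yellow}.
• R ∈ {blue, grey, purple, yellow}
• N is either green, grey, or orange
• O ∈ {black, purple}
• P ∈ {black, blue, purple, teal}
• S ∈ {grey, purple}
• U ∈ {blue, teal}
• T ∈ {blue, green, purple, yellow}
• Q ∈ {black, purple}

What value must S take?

The 8 variables together cover exactly {black, blue, green, grey, orange, purple, teal, yellow} — 8 values for 8 variables — and orange appears only in N's list, so N = orange.
The 7 still-open variables together cover exactly {black, blue, green, grey, purple, teal, yellow} — 7 values for 7 variables — and green appears only in T's list, so T = green.
The 6 still-open variables together cover exactly {black, blue, grey, purple, teal, yellow} — 6 values for 6 variables — and yellow appears only in R's list, so R = yellow.
The 5 still-open variables together cover exactly {black, blue, grey, purple, teal} — 5 values for 5 variables — and grey appears only in S's list, so S = grey.

grey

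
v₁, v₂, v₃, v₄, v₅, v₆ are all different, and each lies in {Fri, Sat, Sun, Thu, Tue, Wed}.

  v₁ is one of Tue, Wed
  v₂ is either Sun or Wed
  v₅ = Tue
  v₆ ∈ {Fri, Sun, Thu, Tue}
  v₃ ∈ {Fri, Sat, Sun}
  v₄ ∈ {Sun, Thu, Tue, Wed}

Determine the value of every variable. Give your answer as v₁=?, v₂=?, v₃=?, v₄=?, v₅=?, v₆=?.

v₅ has just one choice, so v₅ = Tue. So v₁, v₄, v₆ can't be Tue.
v₁ has just one choice, so v₁ = Wed. So v₂, v₄ can't be Wed.
That leaves v₂ = Sun. Remove Sun from v₃, v₄, v₆.
v₄ has just one choice, so v₄ = Thu. So v₆ can't be Thu.
v₆ must be Fri (only option left). Remove Fri from v₃.
That leaves v₃ = Sat.

v₁=Wed, v₂=Sun, v₃=Sat, v₄=Thu, v₅=Tue, v₆=Fri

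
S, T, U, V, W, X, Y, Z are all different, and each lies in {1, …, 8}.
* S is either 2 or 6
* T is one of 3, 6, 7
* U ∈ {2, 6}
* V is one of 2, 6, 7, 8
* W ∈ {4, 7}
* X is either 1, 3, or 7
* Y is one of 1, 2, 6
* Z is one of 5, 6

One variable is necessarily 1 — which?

Y

The 8 variables together cover exactly {1, 2, 3, 4, 5, 6, 7, 8} — 8 values for 8 variables — and 4 appears only in W's list, so W = 4.
The 7 still-open variables together cover exactly {1, 2, 3, 5, 6, 7, 8} — 7 values for 7 variables — and 5 appears only in Z's list, so Z = 5.
The 6 still-open variables draw from only 6 values {1, 2, 3, 6, 7, 8}, so each is used; only V can be 8, hence V = 8.
The 2 variables S and U are confined to {2, 6}, which locks those values in; drop them from T, Y.
So 1 goes to Y.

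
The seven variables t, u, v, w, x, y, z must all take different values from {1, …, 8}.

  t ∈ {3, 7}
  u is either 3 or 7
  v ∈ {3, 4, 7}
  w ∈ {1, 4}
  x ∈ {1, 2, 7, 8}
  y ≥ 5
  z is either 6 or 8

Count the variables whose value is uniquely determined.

t and u share exactly the 2 values {3, 7}; by pigeonhole those values go to them, so strike 3, 7 from v, x, y.
v's domain is down to {4}, so v = 4. Eliminate 4 elsewhere: w.
w's domain is down to {1}, so w = 1. Eliminate 1 elsewhere: x.
Determined: v=4, w=1. The other variables each still have more than one consistent value. That makes 2.

2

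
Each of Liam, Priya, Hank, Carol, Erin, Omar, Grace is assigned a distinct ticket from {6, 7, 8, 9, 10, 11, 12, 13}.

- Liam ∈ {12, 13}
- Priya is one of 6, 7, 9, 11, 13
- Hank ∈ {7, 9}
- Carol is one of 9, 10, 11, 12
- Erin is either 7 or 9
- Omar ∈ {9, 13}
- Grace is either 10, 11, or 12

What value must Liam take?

Among the 7 variables, 6 fits only Priya (and all 7 values in {6, 7, 9, 10, 11, 12, 13} must be used), so Priya = 6.
Hank and Erin between them cover only {7, 9} — a naked pair. Remove those values from Carol, Omar.
That leaves Omar = 13. Strike 13 from Liam.
So Liam = 12.

12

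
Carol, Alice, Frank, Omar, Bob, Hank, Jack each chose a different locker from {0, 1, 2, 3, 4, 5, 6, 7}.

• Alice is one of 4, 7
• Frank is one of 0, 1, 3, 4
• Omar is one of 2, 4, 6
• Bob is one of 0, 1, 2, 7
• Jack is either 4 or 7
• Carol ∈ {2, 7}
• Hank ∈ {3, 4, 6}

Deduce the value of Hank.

Alice and Jack share exactly the 2 values {4, 7}; by pigeonhole those values go to them, so strike 4, 7 from Carol, Frank, Omar, Bob, Hank.
Carol must be 2 (only option left). Remove 2 from Omar, Bob.
Omar must be 6 (only option left). Remove 6 from Hank.
So Hank = 3.

3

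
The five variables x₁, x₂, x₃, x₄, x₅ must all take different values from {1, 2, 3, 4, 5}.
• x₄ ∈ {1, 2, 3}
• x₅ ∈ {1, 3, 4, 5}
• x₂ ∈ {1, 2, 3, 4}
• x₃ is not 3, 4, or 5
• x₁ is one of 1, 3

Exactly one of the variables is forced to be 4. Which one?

The 5 variables draw from only 5 values {1, 2, 3, 4, 5}, so each is used; only x₅ can be 5, hence x₅ = 5.
Among the 4 still-open variables, 4 fits only x₂ (and all 4 values in {1, 2, 3, 4} must be used), so x₂ = 4.

x₂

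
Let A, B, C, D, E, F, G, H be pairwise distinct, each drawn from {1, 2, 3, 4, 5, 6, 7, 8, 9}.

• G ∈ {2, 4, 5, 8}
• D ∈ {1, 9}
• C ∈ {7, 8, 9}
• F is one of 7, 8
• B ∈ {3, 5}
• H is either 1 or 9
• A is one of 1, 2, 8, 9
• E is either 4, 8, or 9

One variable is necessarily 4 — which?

E

The 8 variables draw from only 8 values {1, 2, 3, 4, 5, 7, 8, 9}, so each is used; only B can be 3, hence B = 3.
The 7 still-open variables together cover exactly {1, 2, 4, 5, 7, 8, 9} — 7 values for 7 variables — and 5 appears only in G's list, so G = 5.
The 6 still-open variables draw from only 6 values {1, 2, 4, 7, 8, 9}, so each is used; only A can be 2, hence A = 2.
The 5 still-open variables draw from only 5 values {1, 4, 7, 8, 9}, so each is used; only E can be 4, hence E = 4.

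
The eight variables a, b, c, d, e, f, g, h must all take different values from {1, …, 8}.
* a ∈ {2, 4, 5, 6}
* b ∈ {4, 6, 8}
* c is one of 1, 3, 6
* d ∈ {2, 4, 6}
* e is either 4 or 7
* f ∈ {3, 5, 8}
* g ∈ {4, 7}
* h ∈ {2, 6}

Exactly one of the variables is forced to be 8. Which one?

The 8 variables together cover exactly {1, 2, 3, 4, 5, 6, 7, 8} — 8 values for 8 variables — and 1 appears only in c's list, so c = 1.
The 7 still-open variables draw from only 7 values {2, 3, 4, 5, 6, 7, 8}, so each is used; only f can be 3, hence f = 3.
The 6 still-open variables together cover exactly {2, 4, 5, 6, 7, 8} — 6 values for 6 variables — and 5 appears only in a's list, so a = 5.
The 5 still-open variables draw from only 5 values {2, 4, 6, 7, 8}, so each is used; only b can be 8, hence b = 8.

b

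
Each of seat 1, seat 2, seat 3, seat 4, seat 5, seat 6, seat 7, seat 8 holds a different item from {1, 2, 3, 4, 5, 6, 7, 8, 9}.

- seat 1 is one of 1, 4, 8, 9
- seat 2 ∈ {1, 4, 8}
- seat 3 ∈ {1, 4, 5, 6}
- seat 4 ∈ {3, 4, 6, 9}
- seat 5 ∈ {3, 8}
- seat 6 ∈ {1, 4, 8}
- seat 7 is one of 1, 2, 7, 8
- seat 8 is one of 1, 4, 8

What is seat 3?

5

seat 2, seat 6, seat 8 between them cover only {1, 4, 8} — a naked triple. Remove those values from seat 1, seat 3, seat 4, seat 5, seat 7.
seat 1's domain is down to {9}, so seat 1 = 9. So seat 4 can't be 9.
That leaves seat 5 = 3. Strike 3 from seat 4.
seat 4 has just one choice, so seat 4 = 6. Eliminate 6 elsewhere: seat 3.
So seat 3 = 5.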